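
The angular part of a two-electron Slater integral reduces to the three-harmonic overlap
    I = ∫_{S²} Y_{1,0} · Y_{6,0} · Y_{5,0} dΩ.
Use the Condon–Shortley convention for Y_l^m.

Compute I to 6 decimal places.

m-sum 0 ✓  L=12 even ✓  5≤5≤7 ✓
Π(2lᵢ+1) = 3×13×11 = 429
triangle coeff Δ(1,6,5) = 1/858
Σ_t [1,1]: t=1:−1/14400 = -1/14400
(3j)²=6/143 [(1 6 5; 0 0 0)], sign=+1
(m-triple is (0,0,0) — same symbol as above.)
⇒ 4πI² = 108/143
I = (+1)√(108/143/(4π)) = 0.24515397

0.245154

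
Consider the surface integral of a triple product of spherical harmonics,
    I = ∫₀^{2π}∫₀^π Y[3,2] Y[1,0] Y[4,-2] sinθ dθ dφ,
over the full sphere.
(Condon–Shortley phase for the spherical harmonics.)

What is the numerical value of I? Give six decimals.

0.213244

Rules hold: Σm=0, L=8 even, 2≤4≤4.
N = 7·3·9 = 189
Δ = 0!·6!·2!/9! = 1/252
Racah Σ t=0..0: t=0:+1/36 = 1/36
⇒ 3j(3 1 4; 0 0 0)² = 4/63, sgn +1
Racah Σ t=0..0: t=0:+1/120 = 1/120
⇒ 3j(3 1 4; 2 0 -2)² = 1/21, sgn +1
4πI² = N·(3j₀)²·(3jₘ)² = 4/7
I = +1·√(0.571429/4π) = 0.21324362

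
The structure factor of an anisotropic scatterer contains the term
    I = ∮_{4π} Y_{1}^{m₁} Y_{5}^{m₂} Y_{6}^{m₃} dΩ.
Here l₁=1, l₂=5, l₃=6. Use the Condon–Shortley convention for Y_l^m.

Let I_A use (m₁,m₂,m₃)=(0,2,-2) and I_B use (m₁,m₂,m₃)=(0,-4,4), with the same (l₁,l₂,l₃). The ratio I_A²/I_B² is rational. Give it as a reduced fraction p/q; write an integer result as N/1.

8/5

Same 1,5,6: normalisation and zero-m 3j drop out of the ratio.
A: Δ: 0! 2! 10! / 13! → 1/858; sum: t=0:+1/30240 = 1/30240; 3j²(1 5 6; 0 2 -2) = Δ·Π!·Σ² = 16/429  (sign +1)
B: Δ: 0! 2! 10! / 13! → 1/858; sum: t=0:+1/362880 = 1/362880; 3j²(1 5 6; 0 -4 4) = Δ·Π!·Σ² = 10/429  (sign +1)
I_A²/I_B² = (16/429)/(10/429) = 8/5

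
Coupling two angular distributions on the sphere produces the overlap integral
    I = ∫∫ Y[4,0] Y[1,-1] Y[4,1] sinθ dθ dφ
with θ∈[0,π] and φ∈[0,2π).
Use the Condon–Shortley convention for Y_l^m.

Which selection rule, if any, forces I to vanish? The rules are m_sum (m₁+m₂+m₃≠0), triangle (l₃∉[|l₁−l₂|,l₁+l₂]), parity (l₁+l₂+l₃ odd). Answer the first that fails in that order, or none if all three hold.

parity

azimuthal sum: 0 − 1 + 1 = 0  ✓
3 ≤ 4 ≤ 5 (triangle on l)  ✓
L = 4 + 1 + 4 = 9 (odd)  ✗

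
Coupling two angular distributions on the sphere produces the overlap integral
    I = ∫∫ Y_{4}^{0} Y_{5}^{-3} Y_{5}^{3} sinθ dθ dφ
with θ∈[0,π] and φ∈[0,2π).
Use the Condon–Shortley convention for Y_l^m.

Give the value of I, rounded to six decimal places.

Checks pass: Σm=0; 14 even; l₃=5∈[1,9].
(2·4+1)(2·5+1)(2·5+1) = 1089
Δ: 4! 4! 6! / 15! → 1/3153150
sum: t=0:+1/69120 t=1:−1/1728 t=2:+1/576 t=3:−1/1728 t=4:+1/69120 = 7/11520
3j²(4 5 5; 0 0 0) = Δ·Π!·Σ² = 2/143  (sign -1)
sum: t=0:+1/27648 t=1:−1/4320 t=2:+1/11520 = -1/9216
3j²(4 5 5; 0 -3 3) = Δ·Π!·Σ² = 2/143  (sign -1)
combine: 4πI² = 1089·2/143·2/143 = 36/169
take √, sign +1: I = 0.13019760

0.130198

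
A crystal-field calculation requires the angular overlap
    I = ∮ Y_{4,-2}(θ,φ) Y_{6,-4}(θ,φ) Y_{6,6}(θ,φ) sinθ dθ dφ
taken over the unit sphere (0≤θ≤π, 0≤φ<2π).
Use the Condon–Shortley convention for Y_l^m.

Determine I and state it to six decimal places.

0.174397

Checks pass: Σm=0; 16 even; l₃=6∈[2,10].
(2·4+1)(2·6+1)(2·6+1) = 1521
Δ: 4! 4! 8! / 17! → 1/15315300
sum: t=0:+1/829440 t=1:−1/25920 t=2:+1/9216 t=3:−1/25920 t=4:+1/829440 = 7/207360
3j²(4 6 6; 0 0 0) = Δ·Π!·Σ² = 28/2431  (sign +1)
sum: t=2:+1/3870720 = 1/3870720
3j²(4 6 6; -2 -4 6) = Δ·Π!·Σ² = 135/6188  (sign +1)
combine: 4πI² = 1521·28/2431·135/6188 = 1215/3179
take √, sign +1: I = 0.17439657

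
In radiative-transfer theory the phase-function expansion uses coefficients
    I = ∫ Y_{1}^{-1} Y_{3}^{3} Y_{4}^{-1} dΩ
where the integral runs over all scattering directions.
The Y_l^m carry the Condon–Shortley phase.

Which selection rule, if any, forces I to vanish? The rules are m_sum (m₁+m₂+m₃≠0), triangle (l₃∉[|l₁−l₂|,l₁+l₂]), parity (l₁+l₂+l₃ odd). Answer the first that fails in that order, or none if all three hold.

azimuthal sum: -1 + 3 − 1 = 1  ✗
2 ≤ 4 ≤ 4 (triangle on l)
L = 1 + 3 + 4 = 8 (even)

m_sum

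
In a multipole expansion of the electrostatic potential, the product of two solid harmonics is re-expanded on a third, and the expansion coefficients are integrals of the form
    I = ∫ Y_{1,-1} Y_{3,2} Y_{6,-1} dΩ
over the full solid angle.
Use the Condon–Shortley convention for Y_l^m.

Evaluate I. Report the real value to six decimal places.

0.000000

triangle: need 2≤l₃≤4, have 6; I=0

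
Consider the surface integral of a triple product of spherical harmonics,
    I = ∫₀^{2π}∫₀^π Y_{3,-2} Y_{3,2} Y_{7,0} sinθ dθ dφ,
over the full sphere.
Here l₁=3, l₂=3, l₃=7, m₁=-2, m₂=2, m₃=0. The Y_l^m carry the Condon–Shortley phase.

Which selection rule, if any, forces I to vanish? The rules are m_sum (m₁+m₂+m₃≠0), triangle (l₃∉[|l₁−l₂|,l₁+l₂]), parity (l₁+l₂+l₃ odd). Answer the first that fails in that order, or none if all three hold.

azimuthal sum: -2 + 2 + 0 = 0  ✓
0 ≤ 7 ≤ 6 (triangle on l)  ✗
L = 3 + 3 + 7 = 13 (odd)

triangle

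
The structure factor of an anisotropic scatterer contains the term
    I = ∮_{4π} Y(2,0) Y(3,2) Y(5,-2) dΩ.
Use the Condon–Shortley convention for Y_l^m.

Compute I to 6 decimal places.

0.190188

Rules hold: Σm=0, L=10 even, 1≤5≤5.
N = 5·7·11 = 385
Δ = 0!·4!·6!/11! = 1/2310
Racah Σ t=0..0: t=0:+1/144 = 1/144
⇒ 3j(2 3 5; 0 0 0)² = 10/231, sgn -1
Racah Σ t=0..0: t=0:+1/480 = 1/480
⇒ 3j(2 3 5; 0 2 -2)² = 3/110, sgn -1
4πI² = N·(3j₀)²·(3jₘ)² = 5/11
I = +1·√(0.454545/4π) = 0.19018827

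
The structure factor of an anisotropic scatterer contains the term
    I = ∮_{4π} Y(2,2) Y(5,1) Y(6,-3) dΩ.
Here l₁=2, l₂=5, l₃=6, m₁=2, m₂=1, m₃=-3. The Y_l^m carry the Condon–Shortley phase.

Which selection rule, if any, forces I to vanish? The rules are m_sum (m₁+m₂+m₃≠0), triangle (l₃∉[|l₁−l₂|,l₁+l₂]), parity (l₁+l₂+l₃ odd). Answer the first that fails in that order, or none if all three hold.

parity

azimuthal sum: 2 + 1 − 3 = 0  ✓
3 ≤ 6 ≤ 7 (triangle on l)  ✓
L = 2 + 5 + 6 = 13 (odd)  ✗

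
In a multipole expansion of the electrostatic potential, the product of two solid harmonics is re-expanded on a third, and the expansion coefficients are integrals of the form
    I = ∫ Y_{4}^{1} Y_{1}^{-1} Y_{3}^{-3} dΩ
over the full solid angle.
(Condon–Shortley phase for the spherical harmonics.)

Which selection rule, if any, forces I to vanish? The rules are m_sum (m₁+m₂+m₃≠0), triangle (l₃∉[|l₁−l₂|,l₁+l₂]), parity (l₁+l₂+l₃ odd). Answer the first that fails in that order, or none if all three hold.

m₁+m₂+m₃ = 1 − 1 − 3 = -3  ✗
triangle: |4−1|=3 ≤ l₃=3 ≤ 4+1=5
parity: l₁+l₂+l₃ = 8 is even

m_sum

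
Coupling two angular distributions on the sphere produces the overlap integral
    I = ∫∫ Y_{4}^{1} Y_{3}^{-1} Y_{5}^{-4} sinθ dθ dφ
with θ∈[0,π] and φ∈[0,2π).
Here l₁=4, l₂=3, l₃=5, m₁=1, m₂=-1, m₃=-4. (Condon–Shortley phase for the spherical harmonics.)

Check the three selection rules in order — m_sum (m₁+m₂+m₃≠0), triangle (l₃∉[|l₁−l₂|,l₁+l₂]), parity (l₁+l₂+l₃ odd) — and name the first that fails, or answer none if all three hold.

m_sum

azimuthal sum: 1 − 1 − 4 = -4  ✗
1 ≤ 5 ≤ 7 (triangle on l)
L = 4 + 3 + 5 = 12 (even)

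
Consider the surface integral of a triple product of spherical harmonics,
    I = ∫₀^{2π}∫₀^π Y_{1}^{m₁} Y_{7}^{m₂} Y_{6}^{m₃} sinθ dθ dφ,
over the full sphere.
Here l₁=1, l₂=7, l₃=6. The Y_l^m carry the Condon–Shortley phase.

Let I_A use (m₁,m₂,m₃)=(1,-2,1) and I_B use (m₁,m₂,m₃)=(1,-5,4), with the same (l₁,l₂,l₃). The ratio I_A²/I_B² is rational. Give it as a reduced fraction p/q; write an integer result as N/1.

6/11

Same 1,7,6: normalisation and zero-m 3j drop out of the ratio.
A: Δ: 2! 0! 12! / 15! → 1/1365; sum: t=0:+1/1209600 = 1/1209600; 3j²(1 7 6; 1 -2 1) = Δ·Π!·Σ² = 12/455  (sign -1)
B: Δ: 2! 0! 12! / 15! → 1/1365; sum: t=0:+1/14515200 = 1/14515200; 3j²(1 7 6; 1 -5 4) = Δ·Π!·Σ² = 22/455  (sign +1)
I_A²/I_B² = (12/455)/(22/455) = 6/11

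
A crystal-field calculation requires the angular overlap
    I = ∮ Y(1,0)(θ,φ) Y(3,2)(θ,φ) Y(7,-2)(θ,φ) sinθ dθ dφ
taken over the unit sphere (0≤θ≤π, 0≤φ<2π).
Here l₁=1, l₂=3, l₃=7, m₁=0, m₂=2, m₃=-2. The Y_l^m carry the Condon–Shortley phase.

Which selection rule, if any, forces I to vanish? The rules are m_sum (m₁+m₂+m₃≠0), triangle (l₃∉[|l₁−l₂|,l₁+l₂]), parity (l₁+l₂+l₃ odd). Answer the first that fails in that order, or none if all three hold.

azimuthal sum: 0 + 2 − 2 = 0  ✓
2 ≤ 7 ≤ 4 (triangle on l)  ✗
L = 1 + 3 + 7 = 11 (odd)

triangle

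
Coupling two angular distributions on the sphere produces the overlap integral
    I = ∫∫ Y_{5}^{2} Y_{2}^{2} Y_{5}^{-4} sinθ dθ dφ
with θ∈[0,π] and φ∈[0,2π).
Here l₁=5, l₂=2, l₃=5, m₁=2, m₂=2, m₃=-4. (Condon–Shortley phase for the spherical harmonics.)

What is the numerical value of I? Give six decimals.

m-sum 0 ✓  L=12 even ✓  3≤5≤7 ✓
Π(2lᵢ+1) = 11×5×11 = 605
triangle coeff Δ(5,2,5) = 1/38610
Σ_t [0,2]: t=0:+1/2880 t=1:−1/576 t=2:+1/2880 = -1/960
(3j)²=10/429 [(5 2 5; 0 0 0)], sign=+1
Σ_t [2,2]: t=2:+1/20160 = 1/20160
(3j)²=12/715 [(5 2 5; 2 2 -4)], sign=-1
⇒ 4πI² = 40/169
I = (-1)√(40/169/(4π)) = -0.13724032

-0.137240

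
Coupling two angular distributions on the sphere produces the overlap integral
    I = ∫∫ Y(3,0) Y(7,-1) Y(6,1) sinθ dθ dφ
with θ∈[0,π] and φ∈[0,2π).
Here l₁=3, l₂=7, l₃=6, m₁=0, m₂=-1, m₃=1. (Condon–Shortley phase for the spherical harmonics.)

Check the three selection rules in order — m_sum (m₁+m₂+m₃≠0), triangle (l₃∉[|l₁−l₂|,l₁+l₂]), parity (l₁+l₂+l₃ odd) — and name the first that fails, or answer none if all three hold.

m₁+m₂+m₃ = 0 − 1 + 1 = 0  ✓
triangle: |3−7|=4 ≤ l₃=6 ≤ 3+7=10  ✓
parity: l₁+l₂+l₃ = 16 is even  ✓

none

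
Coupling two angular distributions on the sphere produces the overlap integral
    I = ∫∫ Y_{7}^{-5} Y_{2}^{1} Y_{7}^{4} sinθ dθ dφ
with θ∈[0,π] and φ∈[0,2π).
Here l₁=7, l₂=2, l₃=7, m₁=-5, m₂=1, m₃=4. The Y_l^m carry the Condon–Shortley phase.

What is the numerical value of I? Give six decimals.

-0.188767

Rules hold: Σm=0, L=16 even, 5≤7≤9.
N = 15·5·15 = 1125
Δ = 2!·12!·2!/17! = 1/185640
Racah Σ t=0..2: t=0:+1/2419200 t=1:−1/518400 t=2:+1/2419200 = -1/907200
⇒ 3j(7 2 7; 0 0 0)² = 56/3315, sgn +1
Racah Σ t=1..2: t=1:−1/79833600 t=2:+1/14515200 = 1/17740800
⇒ 3j(7 2 7; -5 1 4)² = 729/30940, sgn -1
4πI² = N·(3j₀)²·(3jₘ)² = 21870/48841
I = -1·√(0.44778/4π) = -0.18876748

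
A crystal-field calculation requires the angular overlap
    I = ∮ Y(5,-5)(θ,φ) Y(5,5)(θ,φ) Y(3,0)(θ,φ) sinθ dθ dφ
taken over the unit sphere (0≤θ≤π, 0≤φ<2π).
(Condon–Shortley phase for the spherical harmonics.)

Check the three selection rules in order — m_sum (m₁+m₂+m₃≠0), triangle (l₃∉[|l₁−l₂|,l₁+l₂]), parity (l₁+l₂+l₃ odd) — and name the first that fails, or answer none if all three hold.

azimuthal sum: -5 + 5 + 0 = 0  ✓
0 ≤ 3 ≤ 10 (triangle on l)  ✓
L = 5 + 5 + 3 = 13 (odd)  ✗

parity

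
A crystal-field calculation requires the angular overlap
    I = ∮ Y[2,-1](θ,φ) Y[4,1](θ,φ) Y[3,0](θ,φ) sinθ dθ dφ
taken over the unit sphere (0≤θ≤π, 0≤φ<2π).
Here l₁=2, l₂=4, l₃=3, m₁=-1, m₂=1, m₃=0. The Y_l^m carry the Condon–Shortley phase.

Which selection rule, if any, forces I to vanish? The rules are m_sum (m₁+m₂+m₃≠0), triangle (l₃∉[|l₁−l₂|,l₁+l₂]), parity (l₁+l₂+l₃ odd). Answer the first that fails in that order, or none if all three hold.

azimuthal sum: -1 + 1 + 0 = 0  ✓
2 ≤ 3 ≤ 6 (triangle on l)  ✓
L = 2 + 4 + 3 = 9 (odd)  ✗

parity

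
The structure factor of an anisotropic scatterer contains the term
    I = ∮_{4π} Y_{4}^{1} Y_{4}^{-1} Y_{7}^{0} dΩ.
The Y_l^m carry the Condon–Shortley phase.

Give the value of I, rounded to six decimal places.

0.000000

Σlᵢ=15 odd — θ-integrand is odd under cosθ→−cosθ; I=0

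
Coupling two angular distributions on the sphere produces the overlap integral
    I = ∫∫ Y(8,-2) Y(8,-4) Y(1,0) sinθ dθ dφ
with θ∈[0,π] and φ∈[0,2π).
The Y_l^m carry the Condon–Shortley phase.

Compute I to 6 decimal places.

Σmᵢ = -6 ≠ 0, so the φ-integral vanishes; I = 0

0.000000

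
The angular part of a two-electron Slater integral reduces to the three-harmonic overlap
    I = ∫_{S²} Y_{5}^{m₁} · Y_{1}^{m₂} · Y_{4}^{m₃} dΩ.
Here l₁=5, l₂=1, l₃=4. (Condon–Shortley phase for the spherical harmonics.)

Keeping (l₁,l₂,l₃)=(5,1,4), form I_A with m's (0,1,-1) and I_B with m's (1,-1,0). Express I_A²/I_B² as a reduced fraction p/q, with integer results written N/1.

2/3

Same 5,1,4: normalisation and zero-m 3j drop out of the ratio.
A: Δ: 2! 8! 0! / 11! → 1/495; sum: t=2:+1/1440 = 1/1440; 3j²(5 1 4; 0 1 -1) = Δ·Π!·Σ² = 2/99  (sign -1)
B: Δ: 2! 8! 0! / 11! → 1/495; sum: t=0:+1/1152 = 1/1152; 3j²(5 1 4; 1 -1 0) = Δ·Π!·Σ² = 1/33  (sign +1)
I_A²/I_B² = (2/99)/(1/33) = 2/3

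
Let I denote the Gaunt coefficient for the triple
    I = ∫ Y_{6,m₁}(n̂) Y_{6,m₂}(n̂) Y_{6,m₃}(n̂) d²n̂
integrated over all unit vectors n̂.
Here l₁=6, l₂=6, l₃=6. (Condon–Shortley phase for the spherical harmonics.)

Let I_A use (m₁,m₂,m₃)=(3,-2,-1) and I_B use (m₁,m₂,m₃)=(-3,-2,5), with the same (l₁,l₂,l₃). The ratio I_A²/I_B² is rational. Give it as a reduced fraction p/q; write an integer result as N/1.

27/22

Same 6,6,6: normalisation and zero-m 3j drop out of the ratio.
A: Δ: 6! 6! 6! / 19! → 1/325909584; sum: t=0:+1/1244160 t=1:−1/207360 t=2:+1/276480 t=3:−1/3110400 = -1/1382400; 3j²(6 6 6; 3 -2 -1) = Δ·Π!·Σ² = 189/92378  (sign +1)
B: Δ: 6! 6! 6! / 19! → 1/325909584; sum: t=3:−1/3110400 t=4:+1/4147200 = -1/12441600; 3j²(6 6 6; -3 -2 5) = Δ·Π!·Σ² = 7/4199  (sign +1)
I_A²/I_B² = (189/92378)/(7/4199) = 27/22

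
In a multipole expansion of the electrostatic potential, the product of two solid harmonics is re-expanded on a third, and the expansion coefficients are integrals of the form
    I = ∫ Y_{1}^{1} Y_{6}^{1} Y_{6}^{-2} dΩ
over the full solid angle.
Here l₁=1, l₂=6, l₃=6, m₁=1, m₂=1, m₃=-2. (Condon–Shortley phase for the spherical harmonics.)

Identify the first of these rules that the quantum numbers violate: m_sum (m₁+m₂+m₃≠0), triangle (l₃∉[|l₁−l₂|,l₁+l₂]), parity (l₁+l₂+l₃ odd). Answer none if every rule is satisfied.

Σmᵢ = 0  ✓
l₃∈[|l₁−l₂|,l₁+l₂]=[5,7], have l₃=6  ✓
Σlᵢ = 13 ⇒ odd  ✗

parity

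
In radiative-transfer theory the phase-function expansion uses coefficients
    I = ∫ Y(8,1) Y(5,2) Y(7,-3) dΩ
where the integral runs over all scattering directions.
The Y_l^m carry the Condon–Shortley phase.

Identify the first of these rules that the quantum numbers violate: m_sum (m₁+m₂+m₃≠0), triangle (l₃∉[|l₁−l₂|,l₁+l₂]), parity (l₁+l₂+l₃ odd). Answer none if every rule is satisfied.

Σmᵢ = 0  ✓
l₃∈[|l₁−l₂|,l₁+l₂]=[3,13], have l₃=7  ✓
Σlᵢ = 20 ⇒ even  ✓

none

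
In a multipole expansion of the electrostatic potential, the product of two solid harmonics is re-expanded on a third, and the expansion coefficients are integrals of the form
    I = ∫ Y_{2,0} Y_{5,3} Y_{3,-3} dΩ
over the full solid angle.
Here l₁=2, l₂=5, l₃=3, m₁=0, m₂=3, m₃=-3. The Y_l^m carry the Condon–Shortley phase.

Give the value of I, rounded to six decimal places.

-0.126792

m-sum 0 ✓  L=10 even ✓  3≤3≤7 ✓
Π(2lᵢ+1) = 5×11×7 = 385
triangle coeff Δ(2,5,3) = 1/2310
Σ_t [2,2]: t=2:+1/144 = 1/144
(3j)²=10/231 [(2 5 3; 0 0 0)], sign=-1
Σ_t [2,2]: t=2:+1/2880 = 1/2880
(3j)²=2/165 [(2 5 3; 0 3 -3)], sign=+1
⇒ 4πI² = 20/99
I = (-1)√(20/99/(4π)) = -0.12679218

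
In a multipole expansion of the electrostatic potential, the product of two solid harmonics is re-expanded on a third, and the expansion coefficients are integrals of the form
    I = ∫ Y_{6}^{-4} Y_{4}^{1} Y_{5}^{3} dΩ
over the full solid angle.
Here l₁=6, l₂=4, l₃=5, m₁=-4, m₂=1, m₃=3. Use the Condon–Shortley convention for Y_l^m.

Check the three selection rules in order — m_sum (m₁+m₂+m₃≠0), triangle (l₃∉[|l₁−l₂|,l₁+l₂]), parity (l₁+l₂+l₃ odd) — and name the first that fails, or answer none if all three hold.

Σmᵢ = 0  ✓
l₃∈[|l₁−l₂|,l₁+l₂]=[2,10], have l₃=5  ✓
Σlᵢ = 15 ⇒ odd  ✗

parity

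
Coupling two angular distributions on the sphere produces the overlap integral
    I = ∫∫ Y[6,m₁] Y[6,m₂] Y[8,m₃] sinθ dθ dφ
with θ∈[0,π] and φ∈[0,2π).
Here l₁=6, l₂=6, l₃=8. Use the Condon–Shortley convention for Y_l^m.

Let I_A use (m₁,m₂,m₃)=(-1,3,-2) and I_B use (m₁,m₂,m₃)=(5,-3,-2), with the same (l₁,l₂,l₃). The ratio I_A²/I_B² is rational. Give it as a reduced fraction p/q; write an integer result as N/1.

Same 6,6,8: normalisation and zero-m 3j drop out of the ratio.
A: Δ: 4! 8! 8! / 21! → 1/1309458150; sum: t=1:−1/348364800 t=2:+1/14515200 t=3:−1/4976640 t=4:+1/12441600 = -19/348364800; 3j²(6 6 8; -1 3 -2) = Δ·Π!·Σ² = 19/2431  (sign -1)
B: Δ: 4! 8! 8! / 21! → 1/1309458150; sum: t=0:+1/87091200 t=1:−1/348364800 = 1/116121600; 3j²(6 6 8; 5 -3 -2) = Δ·Π!·Σ² = 54/4199  (sign +1)
I_A²/I_B² = (19/2431)/(54/4199) = 361/594

361/594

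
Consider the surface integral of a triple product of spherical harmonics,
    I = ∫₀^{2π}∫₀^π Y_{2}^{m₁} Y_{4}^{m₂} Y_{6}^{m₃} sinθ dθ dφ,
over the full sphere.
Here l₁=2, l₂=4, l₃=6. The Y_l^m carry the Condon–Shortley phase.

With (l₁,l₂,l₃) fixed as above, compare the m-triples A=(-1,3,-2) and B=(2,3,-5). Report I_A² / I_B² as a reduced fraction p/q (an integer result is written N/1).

16/165

l's match ⇒ only the (l;m) 3-j factors differ between A and B.
A: triangle coeff Δ(2,4,6) = 1/6435; Σ_t [0,0]: t=0:+1/30240 = 1/30240; (3j)²=32/6435 [(2 4 6; -1 3 -2)], sign=+1
B: triangle coeff Δ(2,4,6) = 1/6435; Σ_t [0,0]: t=0:+1/120960 = 1/120960; (3j)²=2/39 [(2 4 6; 2 3 -5)], sign=-1
I_A²/I_B² = (32/6435)/(2/39) = 16/165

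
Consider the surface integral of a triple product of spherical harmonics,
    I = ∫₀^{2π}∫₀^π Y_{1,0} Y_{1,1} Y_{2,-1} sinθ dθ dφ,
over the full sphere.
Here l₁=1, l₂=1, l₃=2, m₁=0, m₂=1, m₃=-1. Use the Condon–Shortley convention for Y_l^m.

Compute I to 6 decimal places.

-0.218510

Rules hold: Σm=0, L=4 even, 0≤2≤2.
N = 3·3·5 = 45
Δ = 0!·2!·2!/5! = 1/30
Racah Σ t=0..0: t=0:+1/1 = 1/1
⇒ 3j(1 1 2; 0 0 0)² = 2/15, sgn +1
Racah Σ t=0..0: t=0:+1/2 = 1/2
⇒ 3j(1 1 2; 0 1 -1)² = 1/10, sgn -1
4πI² = N·(3j₀)²·(3jₘ)² = 3/5
I = -1·√(0.6/4π) = -0.21850969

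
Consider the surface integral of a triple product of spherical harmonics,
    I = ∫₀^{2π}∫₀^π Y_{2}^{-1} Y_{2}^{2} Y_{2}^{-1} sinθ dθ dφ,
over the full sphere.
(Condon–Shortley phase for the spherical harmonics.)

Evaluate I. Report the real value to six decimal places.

0.220728

Checks pass: Σm=0; 6 even; l₃=2∈[0,4].
(2·2+1)(2·2+1)(2·2+1) = 125
Δ: 2! 2! 2! / 7! → 1/630
sum: t=0:+1/8 t=1:−1/1 t=2:+1/8 = -3/4
3j²(2 2 2; 0 0 0) = Δ·Π!·Σ² = 2/35  (sign -1)
sum: t=2:+1/4 = 1/4
3j²(2 2 2; -1 2 -1) = Δ·Π!·Σ² = 3/35  (sign -1)
combine: 4πI² = 125·2/35·3/35 = 30/49
take √, sign +1: I = 0.22072812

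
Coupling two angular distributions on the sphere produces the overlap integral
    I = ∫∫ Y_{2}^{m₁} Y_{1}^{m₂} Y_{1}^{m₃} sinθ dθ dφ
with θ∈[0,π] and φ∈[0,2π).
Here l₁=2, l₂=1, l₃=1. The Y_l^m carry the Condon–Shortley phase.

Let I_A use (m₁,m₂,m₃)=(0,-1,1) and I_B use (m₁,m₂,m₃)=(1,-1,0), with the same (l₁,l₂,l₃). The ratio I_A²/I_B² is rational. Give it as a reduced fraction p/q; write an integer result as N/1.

l's match ⇒ only the (l;m) 3-j factors differ between A and B.
A: triangle coeff Δ(2,1,1) = 1/30; Σ_t [0,0]: t=0:+1/4 = 1/4; (3j)²=1/30 [(2 1 1; 0 -1 1)], sign=+1
B: triangle coeff Δ(2,1,1) = 1/30; Σ_t [0,0]: t=0:+1/2 = 1/2; (3j)²=1/10 [(2 1 1; 1 -1 0)], sign=-1
I_A²/I_B² = (1/30)/(1/10) = 1/3

1/3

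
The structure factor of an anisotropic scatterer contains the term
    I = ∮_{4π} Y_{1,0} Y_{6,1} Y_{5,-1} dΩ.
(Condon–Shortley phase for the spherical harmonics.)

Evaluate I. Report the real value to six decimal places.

Checks pass: Σm=0; 12 even; l₃=5∈[5,7].
(2·1+1)(2·6+1)(2·5+1) = 429
Δ: 2! 0! 10! / 13! → 1/858
sum: t=1:−1/14400 = -1/14400
3j²(1 6 5; 0 0 0) = Δ·Π!·Σ² = 6/143  (sign +1)
sum: t=1:−1/17280 = -1/17280
3j²(1 6 5; 0 1 -1) = Δ·Π!·Σ² = 35/858  (sign -1)
combine: 4πI² = 429·6/143·35/858 = 105/143
take √, sign -1: I = -0.24172507

-0.241725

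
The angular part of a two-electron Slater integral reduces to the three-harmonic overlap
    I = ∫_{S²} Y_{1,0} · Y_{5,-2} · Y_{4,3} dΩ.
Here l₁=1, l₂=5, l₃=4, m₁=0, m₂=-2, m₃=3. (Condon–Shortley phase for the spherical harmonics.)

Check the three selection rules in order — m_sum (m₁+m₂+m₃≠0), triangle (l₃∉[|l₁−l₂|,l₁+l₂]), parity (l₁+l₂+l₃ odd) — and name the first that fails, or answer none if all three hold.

m_sum

m₁+m₂+m₃ = 0 − 2 + 3 = 1  ✗
triangle: |1−5|=4 ≤ l₃=4 ≤ 1+5=6
parity: l₁+l₂+l₃ = 10 is even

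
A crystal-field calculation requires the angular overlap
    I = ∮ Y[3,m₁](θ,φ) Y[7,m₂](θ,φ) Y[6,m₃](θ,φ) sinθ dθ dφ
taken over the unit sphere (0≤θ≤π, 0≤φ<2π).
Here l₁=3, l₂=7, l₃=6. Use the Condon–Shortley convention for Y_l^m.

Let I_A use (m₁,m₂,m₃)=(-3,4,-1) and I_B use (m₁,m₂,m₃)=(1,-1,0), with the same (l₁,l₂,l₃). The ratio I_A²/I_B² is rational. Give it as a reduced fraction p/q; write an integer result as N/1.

8250/1183

Shared (l₁,l₂,l₃)=(3,7,6): N and (l;000)² cancel in I_A²/I_B².
A: Δ = 4!·2!·10!/17! = 1/2042040; Racah Σ t=4..4: t=4:+1/1451520 = 1/1451520; ⇒ 3j(3 7 6; -3 4 -1)² = 75/3094, sgn -1
B: Δ = 4!·2!·10!/17! = 1/2042040; Racah Σ t=0..2: t=0:+1/829440 t=1:−1/86400 t=2:+1/138240 = -13/4147200; ⇒ 3j(3 7 6; 1 -1 0)² = 13/3740, sgn -1
I_A²/I_B² = (75/3094)/(13/3740) = 8250/1183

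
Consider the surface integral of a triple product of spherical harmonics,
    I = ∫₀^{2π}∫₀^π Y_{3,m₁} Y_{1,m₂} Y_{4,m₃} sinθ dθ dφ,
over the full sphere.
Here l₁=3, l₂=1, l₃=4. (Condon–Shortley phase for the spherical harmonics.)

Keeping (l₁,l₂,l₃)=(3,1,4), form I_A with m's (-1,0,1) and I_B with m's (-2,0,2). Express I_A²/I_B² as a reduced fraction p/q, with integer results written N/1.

Same 3,1,4: normalisation and zero-m 3j drop out of the ratio.
A: Δ: 0! 6! 2! / 9! → 1/252; sum: t=0:+1/48 = 1/48; 3j²(3 1 4; -1 0 1) = Δ·Π!·Σ² = 5/84  (sign -1)
B: Δ: 0! 6! 2! / 9! → 1/252; sum: t=0:+1/120 = 1/120; 3j²(3 1 4; -2 0 2) = Δ·Π!·Σ² = 1/21  (sign +1)
I_A²/I_B² = (5/84)/(1/21) = 5/4

5/4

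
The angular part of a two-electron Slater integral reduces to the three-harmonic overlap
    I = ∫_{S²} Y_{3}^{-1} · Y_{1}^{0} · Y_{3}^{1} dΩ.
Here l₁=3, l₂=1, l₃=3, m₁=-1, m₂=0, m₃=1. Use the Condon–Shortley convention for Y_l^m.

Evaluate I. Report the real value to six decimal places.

L=7 odd ⇒ parity kills the (l;000) factor ⇒ I = 0

0.000000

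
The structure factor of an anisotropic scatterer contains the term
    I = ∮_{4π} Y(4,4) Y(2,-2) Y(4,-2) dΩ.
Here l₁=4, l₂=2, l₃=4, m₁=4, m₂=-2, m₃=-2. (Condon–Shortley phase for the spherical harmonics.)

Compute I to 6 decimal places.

m-sum 0 ✓  L=10 even ✓  2≤4≤6 ✓
Π(2lᵢ+1) = 9×5×9 = 405
triangle coeff Δ(4,2,4) = 1/13860
Σ_t [0,2]: t=0:+1/192 t=1:−1/36 t=2:+1/192 = -5/288
(3j)²=20/693 [(4 2 4; 0 0 0)], sign=-1
Σ_t [0,0]: t=0:+1/2880 = 1/2880
(3j)²=2/165 [(4 2 4; 4 -2 -2)], sign=+1
⇒ 4πI² = 120/847
I = (-1)√(120/847/(4π)) = -0.10618031

-0.106180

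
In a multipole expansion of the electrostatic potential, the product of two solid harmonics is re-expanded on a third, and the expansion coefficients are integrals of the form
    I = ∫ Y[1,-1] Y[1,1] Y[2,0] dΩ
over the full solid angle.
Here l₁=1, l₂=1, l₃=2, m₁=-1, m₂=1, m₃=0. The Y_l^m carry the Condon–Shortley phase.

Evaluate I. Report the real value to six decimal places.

m-sum 0 ✓  L=4 even ✓  0≤2≤2 ✓
Π(2lᵢ+1) = 3×3×5 = 45
triangle coeff Δ(1,1,2) = 1/30
Σ_t [0,0]: t=0:+1/1 = 1/1
(3j)²=2/15 [(1 1 2; 0 0 0)], sign=+1
Σ_t [0,0]: t=0:+1/4 = 1/4
(3j)²=1/30 [(1 1 2; -1 1 0)], sign=+1
⇒ 4πI² = 1/5
I = (+1)√(1/5/(4π)) = 0.12615663

0.126157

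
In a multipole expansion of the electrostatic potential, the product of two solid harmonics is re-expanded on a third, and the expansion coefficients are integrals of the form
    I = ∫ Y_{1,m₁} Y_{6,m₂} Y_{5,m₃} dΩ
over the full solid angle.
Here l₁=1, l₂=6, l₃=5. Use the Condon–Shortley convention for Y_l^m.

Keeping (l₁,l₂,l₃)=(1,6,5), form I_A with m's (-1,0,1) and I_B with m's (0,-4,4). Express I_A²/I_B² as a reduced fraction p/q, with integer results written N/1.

3/4

Same 1,6,5: normalisation and zero-m 3j drop out of the ratio.
A: Δ: 2! 0! 10! / 13! → 1/858; sum: t=2:+1/34560 = 1/34560; 3j²(1 6 5; -1 0 1) = Δ·Π!·Σ² = 5/286  (sign +1)
B: Δ: 2! 0! 10! / 13! → 1/858; sum: t=1:−1/362880 = -1/362880; 3j²(1 6 5; 0 -4 4) = Δ·Π!·Σ² = 10/429  (sign +1)
I_A²/I_B² = (5/286)/(10/429) = 3/4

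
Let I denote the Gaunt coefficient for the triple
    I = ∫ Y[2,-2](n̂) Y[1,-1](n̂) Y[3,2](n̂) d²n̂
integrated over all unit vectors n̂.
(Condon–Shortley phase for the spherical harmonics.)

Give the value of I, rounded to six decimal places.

0.000000

-2 − 1 + 2 = -1 ≠ 0: azimuthal integral kills it; I = 0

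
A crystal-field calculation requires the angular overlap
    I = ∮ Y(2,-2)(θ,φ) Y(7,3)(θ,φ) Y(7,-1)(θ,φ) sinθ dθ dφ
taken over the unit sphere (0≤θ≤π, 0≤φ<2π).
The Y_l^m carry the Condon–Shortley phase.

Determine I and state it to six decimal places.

0.181642

Checks pass: Σm=0; 16 even; l₃=7∈[5,9].
(2·2+1)(2·7+1)(2·7+1) = 1125
Δ: 2! 2! 12! / 17! → 1/185640
sum: t=0:+1/2419200 t=1:−1/518400 t=2:+1/2419200 = -1/907200
3j²(2 7 7; 0 0 0) = Δ·Π!·Σ² = 56/3315  (sign +1)
sum: t=2:+1/3870720 = 1/3870720
3j²(2 7 7; -2 3 -1) = Δ·Π!·Σ² = 135/6188  (sign +1)
combine: 4πI² = 1125·56/3315·135/6188 = 20250/48841
take √, sign +1: I = 0.18164160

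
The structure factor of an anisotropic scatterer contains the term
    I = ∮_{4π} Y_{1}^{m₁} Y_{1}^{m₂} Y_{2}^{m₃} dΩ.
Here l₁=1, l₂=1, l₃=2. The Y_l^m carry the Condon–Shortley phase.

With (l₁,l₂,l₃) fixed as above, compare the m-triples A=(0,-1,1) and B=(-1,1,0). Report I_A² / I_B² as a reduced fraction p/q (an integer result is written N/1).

Shared (l₁,l₂,l₃)=(1,1,2): N and (l;000)² cancel in I_A²/I_B².
A: Δ = 0!·2!·2!/5! = 1/30; Racah Σ t=0..0: t=0:+1/2 = 1/2; ⇒ 3j(1 1 2; 0 -1 1)² = 1/10, sgn -1
B: Δ = 0!·2!·2!/5! = 1/30; Racah Σ t=0..0: t=0:+1/4 = 1/4; ⇒ 3j(1 1 2; -1 1 0)² = 1/30, sgn +1
I_A²/I_B² = (1/10)/(1/30) = 3/1

3/1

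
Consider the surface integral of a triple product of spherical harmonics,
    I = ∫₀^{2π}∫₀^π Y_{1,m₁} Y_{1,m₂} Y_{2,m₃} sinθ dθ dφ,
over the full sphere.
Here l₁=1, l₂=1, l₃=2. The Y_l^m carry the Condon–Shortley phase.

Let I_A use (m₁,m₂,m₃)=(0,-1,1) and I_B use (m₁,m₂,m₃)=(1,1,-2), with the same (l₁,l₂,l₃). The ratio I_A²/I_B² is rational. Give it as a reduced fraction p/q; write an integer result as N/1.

l's match ⇒ only the (l;m) 3-j factors differ between A and B.
A: triangle coeff Δ(1,1,2) = 1/30; Σ_t [0,0]: t=0:+1/2 = 1/2; (3j)²=1/10 [(1 1 2; 0 -1 1)], sign=-1
B: triangle coeff Δ(1,1,2) = 1/30; Σ_t [0,0]: t=0:+1/4 = 1/4; (3j)²=1/5 [(1 1 2; 1 1 -2)], sign=+1
I_A²/I_B² = (1/10)/(1/5) = 1/2

1/2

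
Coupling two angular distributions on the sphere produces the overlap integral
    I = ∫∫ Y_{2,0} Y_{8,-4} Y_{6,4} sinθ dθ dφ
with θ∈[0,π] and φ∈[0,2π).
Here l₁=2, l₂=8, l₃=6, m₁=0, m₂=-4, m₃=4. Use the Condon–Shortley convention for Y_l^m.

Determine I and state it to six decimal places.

Checks pass: Σm=0; 16 even; l₃=6∈[6,10].
(2·2+1)(2·8+1)(2·6+1) = 1105
Δ: 4! 0! 12! / 17! → 1/30940
sum: t=2:+1/2073600 = 1/2073600
3j²(2 8 6; 0 0 0) = Δ·Π!·Σ² = 28/1105  (sign +1)
sum: t=2:+1/29030400 = 1/29030400
3j²(2 8 6; 0 -4 4) = Δ·Π!·Σ² = 99/7735  (sign +1)
combine: 4πI² = 1105·28/1105·99/7735 = 396/1105
take √, sign +1: I = 0.16887351

0.168874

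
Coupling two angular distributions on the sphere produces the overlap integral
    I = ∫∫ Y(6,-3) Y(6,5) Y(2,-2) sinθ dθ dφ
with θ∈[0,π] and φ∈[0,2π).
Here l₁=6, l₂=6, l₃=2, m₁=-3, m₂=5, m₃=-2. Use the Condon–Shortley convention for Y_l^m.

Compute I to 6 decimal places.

Rules hold: Σm=0, L=14 even, 0≤2≤12.
N = 13·13·5 = 845
Δ = 10!·2!·2!/15! = 1/90090
Racah Σ t=4..6: t=4:+1/69120 t=5:−1/14400 t=6:+1/69120 = -7/172800
⇒ 3j(6 6 2; 0 0 0)² = 14/715, sgn -1
Racah Σ t=9..9: t=9:−1/1451520 = -1/1451520
⇒ 3j(6 6 2; -3 5 -2)² = 1/91, sgn -1
4πI² = N·(3j₀)²·(3jₘ)² = 2/11
I = +1·√(0.181818/4π) = 0.12028562

0.120286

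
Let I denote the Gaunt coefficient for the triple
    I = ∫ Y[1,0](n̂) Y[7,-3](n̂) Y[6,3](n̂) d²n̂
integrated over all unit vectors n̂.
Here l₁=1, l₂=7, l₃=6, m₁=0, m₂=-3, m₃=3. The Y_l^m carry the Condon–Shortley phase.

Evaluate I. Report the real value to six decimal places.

-0.221293

Rules hold: Σm=0, L=14 even, 6≤6≤8.
N = 3·15·13 = 585
Δ = 2!·0!·12!/15! = 1/1365
Racah Σ t=1..1: t=1:−1/518400 = -1/518400
⇒ 3j(1 7 6; 0 0 0)² = 7/195, sgn -1
Racah Σ t=1..1: t=1:−1/2177280 = -1/2177280
⇒ 3j(1 7 6; 0 -3 3)² = 8/273, sgn +1
4πI² = N·(3j₀)²·(3jₘ)² = 8/13
I = -1·√(0.615385/4π) = -0.22129336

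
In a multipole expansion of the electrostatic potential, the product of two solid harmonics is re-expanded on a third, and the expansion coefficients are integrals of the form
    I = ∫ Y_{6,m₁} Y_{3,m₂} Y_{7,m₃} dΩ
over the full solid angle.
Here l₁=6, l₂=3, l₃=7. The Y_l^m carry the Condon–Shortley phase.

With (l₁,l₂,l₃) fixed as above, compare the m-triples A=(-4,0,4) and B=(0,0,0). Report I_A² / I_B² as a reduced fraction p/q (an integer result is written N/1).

44/147

Shared (l₁,l₂,l₃)=(6,3,7): N and (l;000)² cancel in I_A²/I_B².
A: Δ = 2!·10!·4!/17! = 1/2042040; Racah Σ t=0..2: t=0:+1/43545600 t=1:−1/1451520 t=2:+1/967680 = 1/2721600; ⇒ 3j(6 3 7; -4 0 4)² = 32/7735, sgn -1
B: Δ = 2!·10!·4!/17! = 1/2042040; Racah Σ t=0..2: t=0:+1/207360 t=1:−1/57600 t=2:+1/207360 = -1/129600; ⇒ 3j(6 3 7; 0 0 0)² = 168/12155, sgn +1
I_A²/I_B² = (32/7735)/(168/12155) = 44/147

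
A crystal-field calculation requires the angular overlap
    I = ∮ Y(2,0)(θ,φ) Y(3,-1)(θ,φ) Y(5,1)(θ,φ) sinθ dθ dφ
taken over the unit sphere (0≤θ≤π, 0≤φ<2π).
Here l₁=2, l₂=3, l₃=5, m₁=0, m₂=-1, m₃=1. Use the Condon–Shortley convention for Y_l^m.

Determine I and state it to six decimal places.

-0.227318

Checks pass: Σm=0; 10 even; l₃=5∈[1,5].
(2·2+1)(2·3+1)(2·5+1) = 385
Δ: 0! 4! 6! / 11! → 1/2310
sum: t=0:+1/144 = 1/144
3j²(2 3 5; 0 0 0) = Δ·Π!·Σ² = 10/231  (sign -1)
sum: t=0:+1/192 = 1/192
3j²(2 3 5; 0 -1 1) = Δ·Π!·Σ² = 3/77  (sign +1)
combine: 4πI² = 385·10/231·3/77 = 50/77
take √, sign -1: I = -0.22731846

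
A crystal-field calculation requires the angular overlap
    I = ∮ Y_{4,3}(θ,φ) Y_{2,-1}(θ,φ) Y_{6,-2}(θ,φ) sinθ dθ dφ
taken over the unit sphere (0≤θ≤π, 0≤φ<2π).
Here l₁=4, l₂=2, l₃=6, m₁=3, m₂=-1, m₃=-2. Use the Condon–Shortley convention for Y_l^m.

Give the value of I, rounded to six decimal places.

0.089969

m-sum 0 ✓  L=12 even ✓  2≤6≤6 ✓
Π(2lᵢ+1) = 9×5×13 = 585
triangle coeff Δ(4,2,6) = 1/6435
Σ_t [0,0]: t=0:+1/2304 = 1/2304
(3j)²=5/143 [(4 2 6; 0 0 0)], sign=+1
Σ_t [0,0]: t=0:+1/30240 = 1/30240
(3j)²=32/6435 [(4 2 6; 3 -1 -2)], sign=+1
⇒ 4πI² = 160/1573
I = (+1)√(160/1573/(4π)) = 0.08996855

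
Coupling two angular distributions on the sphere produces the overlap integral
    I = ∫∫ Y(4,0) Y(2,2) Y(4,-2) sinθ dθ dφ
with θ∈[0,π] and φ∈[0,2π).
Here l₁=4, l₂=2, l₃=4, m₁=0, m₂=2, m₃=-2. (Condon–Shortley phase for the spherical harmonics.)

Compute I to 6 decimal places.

-0.190365

m-sum 0 ✓  L=10 even ✓  2≤4≤6 ✓
Π(2lᵢ+1) = 9×5×9 = 405
triangle coeff Δ(4,2,4) = 1/13860
Σ_t [0,2]: t=0:+1/192 t=1:−1/36 t=2:+1/192 = -5/288
(3j)²=20/693 [(4 2 4; 0 0 0)], sign=-1
Σ_t [2,2]: t=2:+1/192 = 1/192
(3j)²=3/77 [(4 2 4; 0 2 -2)], sign=+1
⇒ 4πI² = 2700/5929
I = (-1)√(2700/5929/(4π)) = -0.19036462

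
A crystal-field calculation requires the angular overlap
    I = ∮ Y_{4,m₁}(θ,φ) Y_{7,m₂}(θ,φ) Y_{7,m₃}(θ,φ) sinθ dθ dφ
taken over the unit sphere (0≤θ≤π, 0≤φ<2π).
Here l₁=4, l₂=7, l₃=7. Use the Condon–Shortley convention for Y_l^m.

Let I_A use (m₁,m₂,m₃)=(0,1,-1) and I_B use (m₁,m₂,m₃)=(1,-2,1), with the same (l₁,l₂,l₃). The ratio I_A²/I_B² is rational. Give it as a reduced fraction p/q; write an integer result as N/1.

14283/13690

Same 4,7,7: normalisation and zero-m 3j drop out of the ratio.
A: Δ: 4! 4! 10! / 19! → 1/58198140; sum: t=0:+1/46448640 t=1:−1/1088640 t=2:+1/276480 t=3:−1/518400 t=4:+1/9953280 = 23/25804800; 3j²(4 7 7; 0 1 -1) = Δ·Π!·Σ² = 42849/6466460  (sign +1)
B: Δ: 4! 4! 10! / 19! → 1/58198140; sum: t=0:+1/2073600 t=1:−1/414720 t=2:+1/725760 t=3:−1/11612160 = -37/58060800; 3j²(4 7 7; 1 -2 1) = Δ·Π!·Σ² = 4107/646646  (sign -1)
I_A²/I_B² = (42849/6466460)/(4107/646646) = 14283/13690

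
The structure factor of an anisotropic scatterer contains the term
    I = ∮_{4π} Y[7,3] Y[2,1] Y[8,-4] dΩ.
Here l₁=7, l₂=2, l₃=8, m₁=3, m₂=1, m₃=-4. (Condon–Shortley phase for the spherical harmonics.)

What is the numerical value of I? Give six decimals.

0.000000

Σlᵢ=17 odd — θ-integrand is odd under cosθ→−cosθ; I=0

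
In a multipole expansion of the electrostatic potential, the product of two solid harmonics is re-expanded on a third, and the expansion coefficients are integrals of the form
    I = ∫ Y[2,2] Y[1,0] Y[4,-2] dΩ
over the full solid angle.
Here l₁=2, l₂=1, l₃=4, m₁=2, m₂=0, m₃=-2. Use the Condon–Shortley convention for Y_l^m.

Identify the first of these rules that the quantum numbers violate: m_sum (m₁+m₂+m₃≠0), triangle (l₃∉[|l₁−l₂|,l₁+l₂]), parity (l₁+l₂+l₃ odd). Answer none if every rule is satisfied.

m₁+m₂+m₃ = 2 + 0 − 2 = 0  ✓
triangle: |2−1|=1 ≤ l₃=4 ≤ 2+1=3  ✗
parity: l₁+l₂+l₃ = 7 is odd

triangle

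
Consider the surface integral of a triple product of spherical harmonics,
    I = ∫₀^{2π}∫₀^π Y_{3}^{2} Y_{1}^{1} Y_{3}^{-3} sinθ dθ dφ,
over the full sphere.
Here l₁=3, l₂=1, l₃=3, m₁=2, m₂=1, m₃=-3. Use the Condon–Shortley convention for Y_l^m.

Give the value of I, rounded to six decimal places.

0.000000

Σlᵢ=7 odd — θ-integrand is odd under cosθ→−cosθ; I=0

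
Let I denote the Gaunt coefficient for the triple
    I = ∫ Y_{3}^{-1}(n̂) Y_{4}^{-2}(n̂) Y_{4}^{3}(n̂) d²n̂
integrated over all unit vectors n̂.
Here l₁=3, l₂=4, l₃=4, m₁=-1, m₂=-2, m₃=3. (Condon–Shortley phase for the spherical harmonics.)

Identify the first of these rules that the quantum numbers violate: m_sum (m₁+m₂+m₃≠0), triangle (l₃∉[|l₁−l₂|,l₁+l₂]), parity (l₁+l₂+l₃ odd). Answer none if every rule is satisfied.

Σmᵢ = 0  ✓
l₃∈[|l₁−l₂|,l₁+l₂]=[1,7], have l₃=4  ✓
Σlᵢ = 11 ⇒ odd  ✗

parity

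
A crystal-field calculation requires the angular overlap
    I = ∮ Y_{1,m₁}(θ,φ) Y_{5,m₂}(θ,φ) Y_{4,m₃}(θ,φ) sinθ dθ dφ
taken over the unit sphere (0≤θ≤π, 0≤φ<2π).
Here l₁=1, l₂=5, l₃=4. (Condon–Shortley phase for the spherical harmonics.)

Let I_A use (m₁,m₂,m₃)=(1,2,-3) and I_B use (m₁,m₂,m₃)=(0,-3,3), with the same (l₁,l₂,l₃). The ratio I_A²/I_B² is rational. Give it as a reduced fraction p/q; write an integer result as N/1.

l's match ⇒ only the (l;m) 3-j factors differ between A and B.
A: triangle coeff Δ(1,5,4) = 1/495; Σ_t [0,0]: t=0:+1/10080 = 1/10080; (3j)²=1/165 [(1 5 4; 1 2 -3)], sign=-1
B: triangle coeff Δ(1,5,4) = 1/495; Σ_t [1,1]: t=1:−1/5040 = -1/5040; (3j)²=16/495 [(1 5 4; 0 -3 3)], sign=+1
I_A²/I_B² = (1/165)/(16/495) = 3/16

3/16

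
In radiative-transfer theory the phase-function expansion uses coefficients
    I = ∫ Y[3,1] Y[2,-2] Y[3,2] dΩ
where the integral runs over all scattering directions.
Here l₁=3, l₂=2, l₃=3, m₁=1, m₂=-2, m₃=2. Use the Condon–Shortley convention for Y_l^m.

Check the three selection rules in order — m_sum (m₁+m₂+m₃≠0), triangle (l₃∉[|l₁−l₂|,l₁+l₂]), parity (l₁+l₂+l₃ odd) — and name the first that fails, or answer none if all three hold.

m_sum

Σmᵢ = 1  ✗
l₃∈[|l₁−l₂|,l₁+l₂]=[1,5], have l₃=3
Σlᵢ = 8 ⇒ even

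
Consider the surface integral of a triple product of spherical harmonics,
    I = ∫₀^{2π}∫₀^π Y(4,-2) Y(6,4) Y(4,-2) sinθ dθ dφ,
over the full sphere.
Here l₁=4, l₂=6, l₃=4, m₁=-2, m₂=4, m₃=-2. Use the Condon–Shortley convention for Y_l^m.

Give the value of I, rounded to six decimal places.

0.159678

Rules hold: Σm=0, L=14 even, 2≤4≤10.
N = 9·13·9 = 1053
Δ = 6!·2!·6!/15! = 1/1261260
Racah Σ t=2..4: t=2:+1/4608 t=3:−1/1296 t=4:+1/4608 = -7/20736
⇒ 3j(4 6 4; 0 0 0)² = 20/1287, sgn -1
Racah Σ t=4..6: t=4:+1/69120 t=5:−1/14400 t=6:+1/69120 = -7/172800
⇒ 3j(4 6 4; -2 4 -2)² = 14/715, sgn -1
4πI² = N·(3j₀)²·(3jₘ)² = 504/1573
I = +1·√(0.320407/4π) = 0.15967833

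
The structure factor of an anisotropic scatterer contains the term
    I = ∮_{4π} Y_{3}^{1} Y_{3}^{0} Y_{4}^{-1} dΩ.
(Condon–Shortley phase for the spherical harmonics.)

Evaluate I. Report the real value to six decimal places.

m-sum 0 ✓  L=10 even ✓  0≤4≤6 ✓
Π(2lᵢ+1) = 7×7×9 = 441
triangle coeff Δ(3,3,4) = 1/34650
Σ_t [0,2]: t=0:+1/72 t=1:−1/16 t=2:+1/72 = -5/144
(3j)²=2/77 [(3 3 4; 0 0 0)], sign=-1
Σ_t [0,2]: t=0:+1/48 t=1:−1/24 t=2:+1/288 = -5/288
(3j)²=5/462 [(3 3 4; 1 0 -1)], sign=+1
⇒ 4πI² = 15/121
I = (-1)√(15/121/(4π)) = -0.09932258

-0.099323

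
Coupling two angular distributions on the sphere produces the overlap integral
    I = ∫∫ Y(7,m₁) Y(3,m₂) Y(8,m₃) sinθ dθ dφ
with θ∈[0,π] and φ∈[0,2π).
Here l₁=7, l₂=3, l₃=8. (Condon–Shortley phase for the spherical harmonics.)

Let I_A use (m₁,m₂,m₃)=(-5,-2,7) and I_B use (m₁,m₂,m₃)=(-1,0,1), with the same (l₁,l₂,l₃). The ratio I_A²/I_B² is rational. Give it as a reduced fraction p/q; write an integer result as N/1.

Shared (l₁,l₂,l₃)=(7,3,8): N and (l;000)² cancel in I_A²/I_B².
A: Δ = 2!·12!·4!/19! = 1/5290740; Racah Σ t=0..1: t=0:+1/5748019200 t=1:−1/958003200 = -1/1149603840; ⇒ 3j(7 3 8; -5 -2 7)² = 125/5814, sgn +1
B: Δ = 2!·12!·4!/19! = 1/5290740; Racah Σ t=0..2: t=0:+1/11612160 t=1:−1/2419200 t=2:+1/6220800 = -29/174182400; ⇒ 3j(7 3 8; -1 0 1)² = 841/83980, sgn +1
I_A²/I_B² = (125/5814)/(841/83980) = 16250/7569

16250/7569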